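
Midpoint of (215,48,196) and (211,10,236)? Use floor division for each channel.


Midpoint: each channel = ⌊(C₁+C₂)/2⌋
R: ⌊(215+211)/2⌋ = 213
G: ⌊(48+10)/2⌋ = 29
B: ⌊(196+236)/2⌋ = 216
= RGB(213, 29, 216)


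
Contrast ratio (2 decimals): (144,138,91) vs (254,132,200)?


Linearize each sRGB channel c=v/255: c/12.92 if c ≤ 0.04045 else ((c+0.055)/1.055)^2.4
L = 0.2126×R_lin + 0.7152×G_lin + 0.0722×B_lin
Color 1 (144,138,91):
  R=144: 144/255≈0.5647 > 0.04045 → ((0.5647+0.055)/1.055)^2.4 ≈ 0.27889
  G=138: 138/255≈0.5412 > 0.04045 → ((0.5412+0.055)/1.055)^2.4 ≈ 0.25415
  B=91: 91/255≈0.3569 > 0.04045 → ((0.3569+0.055)/1.055)^2.4 ≈ 0.10462
  L1 = 0.2126×0.27889 + 0.7152×0.25415 + 0.0722×0.10462 ≈ 0.24862
Color 2 (254,132,200):
  R=254: 254/255≈0.9961 > 0.04045 → ((0.9961+0.055)/1.055)^2.4 ≈ 0.99110
  G=132: 132/255≈0.5176 > 0.04045 → ((0.5176+0.055)/1.055)^2.4 ≈ 0.23074
  B=200: 200/255≈0.7843 > 0.04045 → ((0.7843+0.055)/1.055)^2.4 ≈ 0.57758
  L2 = 0.2126×0.99110 + 0.7152×0.23074 + 0.0722×0.57758 ≈ 0.41743
Lighter = 0.41743, Darker = 0.24862
Ratio = (L_lighter + 0.05) / (L_darker + 0.05)
Ratio = (0.41743 + 0.05) / (0.24862 + 0.05) = 0.46743 / 0.29862 ≈ 1.5653
Ratio ≈ 1.57:1


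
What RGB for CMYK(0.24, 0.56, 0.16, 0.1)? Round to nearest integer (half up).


R = 255 × (1-C) × (1-K) = 255 × 0.76 × 0.90 = 174.42 → 174
G = 255 × (1-M) × (1-K) = 255 × 0.44 × 0.90 = 100.98 → 101
B = 255 × (1-Y) × (1-K) = 255 × 0.84 × 0.90 = 192.78 → 193
= RGB(174, 101, 193)


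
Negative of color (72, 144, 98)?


Invert: (255-R, 255-G, 255-B)
R: 255-72 = 183
G: 255-144 = 111
B: 255-98 = 157
= RGB(183, 111, 157)


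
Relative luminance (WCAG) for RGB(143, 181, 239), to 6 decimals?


Linearize each channel (sRGB transfer function): c = v/255; c_lin = c/12.92 if c ≤ 0.04045, else ((c+0.055)/1.055)^2.4
  R: 143/255 ≈ 0.560784 > 0.04045 → ((0.560784+0.055)/1.055)^2.4 ≈ 0.274677
  G: 181/255 ≈ 0.709804 > 0.04045 → ((0.709804+0.055)/1.055)^2.4 ≈ 0.462077
  B: 239/255 ≈ 0.937255 > 0.04045 → ((0.937255+0.055)/1.055)^2.4 ≈ 0.863157
R_lin = 0.274677, G_lin = 0.462077, B_lin = 0.863157
L = 0.2126×R + 0.7152×G + 0.0722×B
L = 0.2126×0.274677 + 0.7152×0.462077 + 0.0722×0.863157
L ≈ 0.451194


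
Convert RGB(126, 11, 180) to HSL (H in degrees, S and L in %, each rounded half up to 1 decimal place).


Normalize: R'=126/255≈0.4941, G'=11/255≈0.0431, B'=180/255≈0.7059
Max=180/255, Min=11/255, Δ=Max-Min=169/255
L = (Max+Min)/2 = (180+11)/510 = 191/510 = 0.37450… → L = 37.5%
L ≤ 0.5 → S = Δ/(Max+Min) = 169/(180+11) = 169/191 = 0.88481… → S = 88.5%
(the 1/255 factors cancel in S and H, so raw channel differences can be used)
Max is B' → H = 60 × ((R-G)/Δ + 4) = 60 × ((126-11)/169 + 4)
  115/169 + 4 = 0.6804… + 4 = 4.6804…
  H = 60 × 4.6804… = 280.828…° → H = 280.8°
= HSL(280.8°, 88.5%, 37.5%)


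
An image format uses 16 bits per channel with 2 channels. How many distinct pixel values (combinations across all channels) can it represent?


Total bits = 16 bits/channel × 2 channels = 32 bits
Distinct pixel values = 2^32
= 4,294,967,296 pixel values


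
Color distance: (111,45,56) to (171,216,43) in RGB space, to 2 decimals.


d = √[(R₁-R₂)² + (G₁-G₂)² + (B₁-B₂)²]
d = √[(111-171)² + (45-216)² + (56-43)²]
d = √[3600 + 29241 + 169]
d = √33010
d ≈ 181.69


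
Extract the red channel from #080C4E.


Color: #080C4E
R = 08 = 8
G = 0C = 12
B = 4E = 78
Red = 8


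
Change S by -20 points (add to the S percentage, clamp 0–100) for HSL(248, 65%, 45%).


Original S = 65%
Adjustment = -20 percentage points
New S = 65 + (-20) = 45
Clamp to [0, 100] → 45
= HSL(248°, 45%, 45%)


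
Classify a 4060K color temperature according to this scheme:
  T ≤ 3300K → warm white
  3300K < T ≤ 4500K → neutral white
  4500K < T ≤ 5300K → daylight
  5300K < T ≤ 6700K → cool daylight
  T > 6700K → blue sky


Temperature: 4060K
3300K < 4060K ≤ 4500K → neutral white
Classification: neutral white


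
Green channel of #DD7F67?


Color: #DD7F67
R = DD = 221
G = 7F = 127
B = 67 = 103
Green = 127


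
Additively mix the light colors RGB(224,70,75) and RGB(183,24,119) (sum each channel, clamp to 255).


Additive: each channel = min(255, C₁+C₂)
R: 224+183 = 407 → 255
G: 70+24 = 94 → 94
B: 75+119 = 194 → 194
= RGB(255, 94, 194)


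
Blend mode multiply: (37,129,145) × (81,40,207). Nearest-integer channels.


Multiply: C = A×B/255, rounded to nearest integer
R: 37×81/255 = 2997/255 ≈ 11.753 → 12
G: 129×40/255 = 5160/255 ≈ 20.235 → 20
B: 145×207/255 = 30015/255 ≈ 117.706 → 118
= RGB(12, 20, 118)


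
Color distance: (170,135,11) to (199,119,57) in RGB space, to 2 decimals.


d = √[(R₁-R₂)² + (G₁-G₂)² + (B₁-B₂)²]
d = √[(170-199)² + (135-119)² + (11-57)²]
d = √[841 + 256 + 2116]
d = √3213
d ≈ 56.68


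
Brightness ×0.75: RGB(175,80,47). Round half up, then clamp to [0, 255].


Multiply each channel by 0.75, round half up, clamp to [0, 255]
R: 175×0.75 = 131.25 → round → 131
G: 80×0.75 = 60
B: 47×0.75 = 35.25 → round → 35
= RGB(131, 60, 35)


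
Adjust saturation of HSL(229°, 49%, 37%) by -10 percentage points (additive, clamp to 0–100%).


Original S = 49%
Adjustment = -10 percentage points
New S = 49 + (-10) = 39
Clamp to [0, 100] → 39
= HSL(229°, 39%, 37%)


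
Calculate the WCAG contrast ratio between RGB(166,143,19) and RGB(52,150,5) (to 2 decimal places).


Linearize each sRGB channel c=v/255: c/12.92 if c ≤ 0.04045 else ((c+0.055)/1.055)^2.4
L = 0.2126×R_lin + 0.7152×G_lin + 0.0722×B_lin
Color 1 (166,143,19):
  R=166: 166/255≈0.6510 > 0.04045 → ((0.6510+0.055)/1.055)^2.4 ≈ 0.38133
  G=143: 143/255≈0.5608 > 0.04045 → ((0.5608+0.055)/1.055)^2.4 ≈ 0.27468
  B=19: 19/255≈0.0745 > 0.04045 → ((0.0745+0.055)/1.055)^2.4 ≈ 0.00651
  L1 = 0.2126×0.38133 + 0.7152×0.27468 + 0.0722×0.00651 ≈ 0.27799
Color 2 (52,150,5):
  R=52: 52/255≈0.2039 > 0.04045 → ((0.2039+0.055)/1.055)^2.4 ≈ 0.03434
  G=150: 150/255≈0.5882 > 0.04045 → ((0.5882+0.055)/1.055)^2.4 ≈ 0.30499
  B=5: 5/255≈0.0196 ≤ 0.04045 → 0.0196/12.92 ≈ 0.00152
  L2 = 0.2126×0.03434 + 0.7152×0.30499 + 0.0722×0.00152 ≈ 0.22554
Lighter = 0.27799, Darker = 0.22554
Ratio = (L_lighter + 0.05) / (L_darker + 0.05)
Ratio = (0.27799 + 0.05) / (0.22554 + 0.05) = 0.32799 / 0.27554 ≈ 1.1904
Ratio ≈ 1.19:1


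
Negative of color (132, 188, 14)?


Invert: (255-R, 255-G, 255-B)
R: 255-132 = 123
G: 255-188 = 67
B: 255-14 = 241
= RGB(123, 67, 241)


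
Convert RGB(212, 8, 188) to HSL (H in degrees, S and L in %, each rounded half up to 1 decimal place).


Normalize: R'=212/255≈0.8314, G'=8/255≈0.0314, B'=188/255≈0.7373
Max=212/255, Min=8/255, Δ=Max-Min=204/255
L = (Max+Min)/2 = (212+8)/510 = 220/510 = 0.43137… → L = 43.1%
L ≤ 0.5 → S = Δ/(Max+Min) = 204/(212+8) = 204/220 = 0.92727… → S = 92.7%
(the 1/255 factors cancel in S and H, so raw channel differences can be used)
Max is R' → H = 60 × (((G-B)/Δ) mod 6) = 60 × (((8-188)/204) mod 6)
  (-180)/204 = -0.8823…; negative, so add 6 → 5.1176…
  H = 60 × 5.1176… = 307.058…° → H = 307.1°
= HSL(307.1°, 92.7%, 43.1%)


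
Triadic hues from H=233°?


Triadic: equally spaced at 120° intervals
H1 = 233°
H2 = (233 + 120) mod 360 = 353°
H3 = (233 + 240) mod 360 = 113°
Triadic = 233°, 353°, 113°


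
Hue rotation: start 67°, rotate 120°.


New hue = (H + rotation) mod 360
New hue = (67 + 120) mod 360
= 187 mod 360
= 187°


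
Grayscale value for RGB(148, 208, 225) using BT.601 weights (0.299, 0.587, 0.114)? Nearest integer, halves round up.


Gray = 0.299×R + 0.587×G + 0.114×B
Gray = 0.299×148 + 0.587×208 + 0.114×225
Gray = 44.252 + 122.096 + 25.650
Gray = 191.998 → round half up → 192
Gray = 192


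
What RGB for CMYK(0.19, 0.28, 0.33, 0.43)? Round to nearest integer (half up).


R = 255 × (1-C) × (1-K) = 255 × 0.81 × 0.57 = 117.7335 → 118
G = 255 × (1-M) × (1-K) = 255 × 0.72 × 0.57 = 104.652 → 105
B = 255 × (1-Y) × (1-K) = 255 × 0.67 × 0.57 = 97.3845 → 97
= RGB(118, 105, 97)


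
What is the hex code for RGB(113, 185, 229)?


R = 113 → 71 (hex)
G = 185 → B9 (hex)
B = 229 → E5 (hex)
Hex = #71B9E5


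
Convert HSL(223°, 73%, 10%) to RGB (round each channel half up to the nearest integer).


H=223°, S=0.73, L=0.10
C = (1-|2L-1|)×S = (1-|-0.80|)×0.73 = 0.146
H' = H/60 = 223/60 ≈ 3.7167; X = C×(1-|H' mod 2 - 1|) ≈ 0.0414
m = L - C/2 = 0.10 - 0.073 = 0.027
Sector ⌊H'⌋ = 3 → (R',G',B') = (0.0, ≈0.0414, 0.146)
RGB = ((R'+m)×255, (G'+m)×255, (B'+m)×255) = (6.885, 17.4335, 44.115)
Round half up → RGB(7, 17, 44)


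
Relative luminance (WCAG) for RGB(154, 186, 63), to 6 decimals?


Linearize each channel (sRGB transfer function): c = v/255; c_lin = c/12.92 if c ≤ 0.04045, else ((c+0.055)/1.055)^2.4
  R: 154/255 ≈ 0.603922 > 0.04045 → ((0.603922+0.055)/1.055)^2.4 ≈ 0.323143
  G: 186/255 ≈ 0.729412 > 0.04045 → ((0.729412+0.055)/1.055)^2.4 ≈ 0.491021
  B: 63/255 ≈ 0.247059 > 0.04045 → ((0.247059+0.055)/1.055)^2.4 ≈ 0.049707
R_lin = 0.323143, G_lin = 0.491021, B_lin = 0.049707
L = 0.2126×R + 0.7152×G + 0.0722×B
L = 0.2126×0.323143 + 0.7152×0.491021 + 0.0722×0.049707
L ≈ 0.423467


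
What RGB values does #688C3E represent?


68 → 104 (R)
8C → 140 (G)
3E → 62 (B)
= RGB(104, 140, 62)


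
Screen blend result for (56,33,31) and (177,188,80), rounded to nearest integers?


Screen: C = 255 - (255-A)×(255-B)/255, rounded to nearest integer
R: 255 - (255-56)×(255-177)/255 = 255 - 15522/255 ≈ 255 - 60.871 = 194.129 → 194
G: 255 - (255-33)×(255-188)/255 = 255 - 14874/255 ≈ 255 - 58.329 = 196.671 → 197
B: 255 - (255-31)×(255-80)/255 = 255 - 39200/255 ≈ 255 - 153.725 = 101.275 → 101
= RGB(194, 197, 101)


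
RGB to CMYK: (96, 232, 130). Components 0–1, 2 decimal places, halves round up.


R'=96/255≈0.3765, G'=232/255≈0.9098, B'=130/255≈0.5098
K = 1 - max(R',G',B') = 1 - 232/255 = 23/255 = 0.09019… → 0.09
(1-R'-K)/(1-K) simplifies to (max-R)/max with max = 232:
C = (232-96)/232 = 136/232 = 0.58620… → 0.59
M = (232-232)/232 = 0/232 = 0 → 0.00
Y = (232-130)/232 = 102/232 = 0.43965… → 0.44
= CMYK(0.59, 0.00, 0.44, 0.09)


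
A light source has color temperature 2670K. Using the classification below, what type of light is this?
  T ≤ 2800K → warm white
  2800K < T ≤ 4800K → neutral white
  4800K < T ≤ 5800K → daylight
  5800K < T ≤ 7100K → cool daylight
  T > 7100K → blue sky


Temperature: 2670K
2670K ≤ 2800K → warm white
Classification: warm white


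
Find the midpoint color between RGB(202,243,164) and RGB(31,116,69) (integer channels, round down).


Midpoint: each channel = ⌊(C₁+C₂)/2⌋
R: ⌊(202+31)/2⌋ = 116
G: ⌊(243+116)/2⌋ = 179
B: ⌊(164+69)/2⌋ = 116
= RGB(116, 179, 116)


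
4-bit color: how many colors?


Colors = 2^bits = 2^4
= 16 colors


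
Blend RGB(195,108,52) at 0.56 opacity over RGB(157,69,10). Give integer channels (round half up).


C = α×F + (1-α)×B, with 1-α = 0.44
R: 0.56×195 + 0.44×157 = 109.20 + 69.08 = 178.28 → 178
G: 0.56×108 + 0.44×69 = 60.48 + 30.36 = 90.84 → 91
B: 0.56×52 + 0.44×10 = 29.12 + 4.40 = 33.52 → 34
= RGB(178, 91, 34)


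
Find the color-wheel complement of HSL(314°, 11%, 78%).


Complement = opposite side of color wheel = hue + 180°
H' = (314 + 180) mod 360 = 134°
S and L unchanged.
= HSL(134°, 11%, 78%)


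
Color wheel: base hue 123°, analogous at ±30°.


Base hue: 123°
Left analog: (123 - 30) mod 360 = 93°
Right analog: (123 + 30) mod 360 = 153°
Analogous hues = 93° and 153°


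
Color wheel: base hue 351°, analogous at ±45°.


Base hue: 351°
Left analog: (351 - 45) mod 360 = 306°
Right analog: (351 + 45) mod 360 = 36°
Analogous hues = 306° and 36°


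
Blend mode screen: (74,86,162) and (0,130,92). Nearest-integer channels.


Screen: C = 255 - (255-A)×(255-B)/255, rounded to nearest integer
R: 255 - (255-74)×(255-0)/255 = 255 - 46155/255 ≈ 255 - 181.000 = 74.000 → 74
G: 255 - (255-86)×(255-130)/255 = 255 - 21125/255 ≈ 255 - 82.843 = 172.157 → 172
B: 255 - (255-162)×(255-92)/255 = 255 - 15159/255 ≈ 255 - 59.447 = 195.553 → 196
= RGB(74, 172, 196)


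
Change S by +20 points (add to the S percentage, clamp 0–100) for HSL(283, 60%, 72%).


Original S = 60%
Adjustment = +20 percentage points
New S = 60 + (20) = 80
Clamp to [0, 100] → 80
= HSL(283°, 80%, 72%)


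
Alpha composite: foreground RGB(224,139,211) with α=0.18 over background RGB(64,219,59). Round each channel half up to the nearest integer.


C = α×F + (1-α)×B, with 1-α = 0.82
R: 0.18×224 + 0.82×64 = 40.32 + 52.48 = 92.80 → 93
G: 0.18×139 + 0.82×219 = 25.02 + 179.58 = 204.60 → 205
B: 0.18×211 + 0.82×59 = 37.98 + 48.38 = 86.36 → 86
= RGB(93, 205, 86)


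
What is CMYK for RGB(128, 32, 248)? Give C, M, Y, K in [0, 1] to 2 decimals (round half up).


R'=128/255≈0.5020, G'=32/255≈0.1255, B'=248/255≈0.9725
K = 1 - max(R',G',B') = 1 - 248/255 = 7/255 = 0.02745… → 0.03
(1-R'-K)/(1-K) simplifies to (max-R)/max with max = 248:
C = (248-128)/248 = 120/248 = 0.48387… → 0.48
M = (248-32)/248 = 216/248 = 0.87096… → 0.87
Y = (248-248)/248 = 0/248 = 0 → 0.00
= CMYK(0.48, 0.87, 0.00, 0.03)


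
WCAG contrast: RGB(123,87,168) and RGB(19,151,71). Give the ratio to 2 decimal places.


Linearize each sRGB channel c=v/255: c/12.92 if c ≤ 0.04045 else ((c+0.055)/1.055)^2.4
L = 0.2126×R_lin + 0.7152×G_lin + 0.0722×B_lin
Color 1 (123,87,168):
  R=123: 123/255≈0.4824 > 0.04045 → ((0.4824+0.055)/1.055)^2.4 ≈ 0.19807
  G=87: 87/255≈0.3412 > 0.04045 → ((0.3412+0.055)/1.055)^2.4 ≈ 0.09531
  B=168: 168/255≈0.6588 > 0.04045 → ((0.6588+0.055)/1.055)^2.4 ≈ 0.39157
  L1 = 0.2126×0.19807 + 0.7152×0.09531 + 0.0722×0.39157 ≈ 0.13854
Color 2 (19,151,71):
  R=19: 19/255≈0.0745 > 0.04045 → ((0.0745+0.055)/1.055)^2.4 ≈ 0.00651
  G=151: 151/255≈0.5922 > 0.04045 → ((0.5922+0.055)/1.055)^2.4 ≈ 0.30947
  B=71: 71/255≈0.2784 > 0.04045 → ((0.2784+0.055)/1.055)^2.4 ≈ 0.06301
  L2 = 0.2126×0.00651 + 0.7152×0.30947 + 0.0722×0.06301 ≈ 0.22727
Lighter = 0.22727, Darker = 0.13854
Ratio = (L_lighter + 0.05) / (L_darker + 0.05)
Ratio = (0.22727 + 0.05) / (0.13854 + 0.05) = 0.27727 / 0.18854 ≈ 1.4706
Ratio ≈ 1.47:1


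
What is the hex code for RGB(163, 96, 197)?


R = 163 → A3 (hex)
G = 96 → 60 (hex)
B = 197 → C5 (hex)
Hex = #A360C5


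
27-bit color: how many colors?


Colors = 2^bits = 2^27
= 134,217,728 colors


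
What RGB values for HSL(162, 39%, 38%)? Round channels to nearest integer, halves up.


H=162°, S=0.39, L=0.38
C = (1-|2L-1|)×S = (1-|-0.24|)×0.39 = 0.2964
H' = H/60 = 162/60 ≈ 2.7000; X = C×(1-|H' mod 2 - 1|) = 0.20748
m = L - C/2 = 0.38 - 0.1482 = 0.2318
Sector ⌊H'⌋ = 2 → (R',G',B') = (0.0, 0.2964, 0.20748)
RGB = ((R'+m)×255, (G'+m)×255, (B'+m)×255) = (59.109, 134.691, 112.0164)
Round half up → RGB(59, 135, 112)


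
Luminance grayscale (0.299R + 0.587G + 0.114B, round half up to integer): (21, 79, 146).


Gray = 0.299×R + 0.587×G + 0.114×B
Gray = 0.299×21 + 0.587×79 + 0.114×146
Gray = 6.279 + 46.373 + 16.644
Gray = 69.296 → round half up → 69
Gray = 69


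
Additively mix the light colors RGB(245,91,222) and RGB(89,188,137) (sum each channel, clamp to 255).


Additive: each channel = min(255, C₁+C₂)
R: 245+89 = 334 → 255
G: 91+188 = 279 → 255
B: 222+137 = 359 → 255
= RGB(255, 255, 255)


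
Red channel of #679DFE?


Color: #679DFE
R = 67 = 103
G = 9D = 157
B = FE = 254
Red = 103


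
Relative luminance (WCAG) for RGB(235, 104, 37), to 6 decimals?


Linearize each channel (sRGB transfer function): c = v/255; c_lin = c/12.92 if c ≤ 0.04045, else ((c+0.055)/1.055)^2.4
  R: 235/255 ≈ 0.921569 > 0.04045 → ((0.921569+0.055)/1.055)^2.4 ≈ 0.830770
  G: 104/255 ≈ 0.407843 > 0.04045 → ((0.407843+0.055)/1.055)^2.4 ≈ 0.138432
  B: 37/255 ≈ 0.145098 > 0.04045 → ((0.145098+0.055)/1.055)^2.4 ≈ 0.018500
R_lin = 0.830770, G_lin = 0.138432, B_lin = 0.018500
L = 0.2126×R + 0.7152×G + 0.0722×B
L = 0.2126×0.830770 + 0.7152×0.138432 + 0.0722×0.018500
L ≈ 0.276964


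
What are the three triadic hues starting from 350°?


Triadic: equally spaced at 120° intervals
H1 = 350°
H2 = (350 + 120) mod 360 = 110°
H3 = (350 + 240) mod 360 = 230°
Triadic = 350°, 110°, 230°


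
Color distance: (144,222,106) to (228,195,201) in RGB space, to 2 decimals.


d = √[(R₁-R₂)² + (G₁-G₂)² + (B₁-B₂)²]
d = √[(144-228)² + (222-195)² + (106-201)²]
d = √[7056 + 729 + 9025]
d = √16810
d ≈ 129.65


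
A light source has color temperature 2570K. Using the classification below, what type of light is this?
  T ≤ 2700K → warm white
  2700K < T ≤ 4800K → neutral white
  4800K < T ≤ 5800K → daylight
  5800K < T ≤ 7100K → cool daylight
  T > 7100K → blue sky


Temperature: 2570K
2570K ≤ 2700K → warm white
Classification: warm white


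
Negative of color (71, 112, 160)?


Invert: (255-R, 255-G, 255-B)
R: 255-71 = 184
G: 255-112 = 143
B: 255-160 = 95
= RGB(184, 143, 95)


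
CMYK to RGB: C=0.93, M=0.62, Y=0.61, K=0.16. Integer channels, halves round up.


R = 255 × (1-C) × (1-K) = 255 × 0.07 × 0.84 = 14.994 → 15
G = 255 × (1-M) × (1-K) = 255 × 0.38 × 0.84 = 81.396 → 81
B = 255 × (1-Y) × (1-K) = 255 × 0.39 × 0.84 = 83.538 → 84
= RGB(15, 81, 84)


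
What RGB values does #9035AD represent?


90 → 144 (R)
35 → 53 (G)
AD → 173 (B)
= RGB(144, 53, 173)


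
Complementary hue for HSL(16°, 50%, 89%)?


Complement = opposite side of color wheel = hue + 180°
H' = (16 + 180) mod 360 = 196°
S and L unchanged.
= HSL(196°, 50%, 89%)


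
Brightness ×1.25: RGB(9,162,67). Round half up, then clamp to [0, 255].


Multiply each channel by 1.25, round half up, clamp to [0, 255]
R: 9×1.25 = 11.25 → round → 11
G: 162×1.25 = 202.5 → round → 203
B: 67×1.25 = 83.75 → round → 84
= RGB(11, 203, 84)


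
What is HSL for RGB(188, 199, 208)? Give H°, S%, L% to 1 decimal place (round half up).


Normalize: R'=188/255≈0.7373, G'=199/255≈0.7804, B'=208/255≈0.8157
Max=208/255, Min=188/255, Δ=Max-Min=20/255
L = (Max+Min)/2 = (208+188)/510 = 396/510 = 0.77647… → L = 77.6%
L > 0.5 → S = Δ/(2-Max-Min) = 20/(510-208-188) = 20/114 = 0.17543… → S = 17.5%
(the 1/255 factors cancel in S and H, so raw channel differences can be used)
Max is B' → H = 60 × ((R-G)/Δ + 4) = 60 × ((188-199)/20 + 4)
  -11/20 + 4 = -0.55 + 4 = 3.45
  H = 60 × 3.45 = 207° → H = 207.0°
= HSL(207.0°, 17.5%, 77.6%)


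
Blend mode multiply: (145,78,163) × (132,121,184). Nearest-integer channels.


Multiply: C = A×B/255, rounded to nearest integer
R: 145×132/255 = 19140/255 ≈ 75.059 → 75
G: 78×121/255 = 9438/255 ≈ 37.012 → 37
B: 163×184/255 = 29992/255 ≈ 117.616 → 118
= RGB(75, 37, 118)


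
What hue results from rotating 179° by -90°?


New hue = (H + rotation) mod 360
New hue = (179 -90) mod 360
= 89 mod 360
= 89°


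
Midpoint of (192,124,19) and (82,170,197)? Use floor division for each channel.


Midpoint: each channel = ⌊(C₁+C₂)/2⌋
R: ⌊(192+82)/2⌋ = 137
G: ⌊(124+170)/2⌋ = 147
B: ⌊(19+197)/2⌋ = 108
= RGB(137, 147, 108)


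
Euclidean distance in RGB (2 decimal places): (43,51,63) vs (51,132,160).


d = √[(R₁-R₂)² + (G₁-G₂)² + (B₁-B₂)²]
d = √[(43-51)² + (51-132)² + (63-160)²]
d = √[64 + 6561 + 9409]
d = √16034
d ≈ 126.63


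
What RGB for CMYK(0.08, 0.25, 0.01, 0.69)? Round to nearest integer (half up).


R = 255 × (1-C) × (1-K) = 255 × 0.92 × 0.31 = 72.726 → 73
G = 255 × (1-M) × (1-K) = 255 × 0.75 × 0.31 = 59.2875 → 59
B = 255 × (1-Y) × (1-K) = 255 × 0.99 × 0.31 = 78.2595 → 78
= RGB(73, 59, 78)


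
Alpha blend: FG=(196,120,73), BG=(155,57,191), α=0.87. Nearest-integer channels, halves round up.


C = α×F + (1-α)×B, with 1-α = 0.13
R: 0.87×196 + 0.13×155 = 170.52 + 20.15 = 190.67 → 191
G: 0.87×120 + 0.13×57 = 104.40 + 7.41 = 111.81 → 112
B: 0.87×73 + 0.13×191 = 63.51 + 24.83 = 88.34 → 88
= RGB(191, 112, 88)


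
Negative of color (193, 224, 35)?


Invert: (255-R, 255-G, 255-B)
R: 255-193 = 62
G: 255-224 = 31
B: 255-35 = 220
= RGB(62, 31, 220)


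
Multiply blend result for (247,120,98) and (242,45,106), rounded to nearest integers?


Multiply: C = A×B/255, rounded to nearest integer
R: 247×242/255 = 59774/255 ≈ 234.408 → 234
G: 120×45/255 = 5400/255 ≈ 21.176 → 21
B: 98×106/255 = 10388/255 ≈ 40.737 → 41
= RGB(234, 21, 41)


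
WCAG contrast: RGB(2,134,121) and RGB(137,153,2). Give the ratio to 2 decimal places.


Linearize each sRGB channel c=v/255: c/12.92 if c ≤ 0.04045 else ((c+0.055)/1.055)^2.4
L = 0.2126×R_lin + 0.7152×G_lin + 0.0722×B_lin
Color 1 (2,134,121):
  R=2: 2/255≈0.0078 ≤ 0.04045 → 0.0078/12.92 ≈ 0.00061
  G=134: 134/255≈0.5255 > 0.04045 → ((0.5255+0.055)/1.055)^2.4 ≈ 0.23840
  B=121: 121/255≈0.4745 > 0.04045 → ((0.4745+0.055)/1.055)^2.4 ≈ 0.19120
  L1 = 0.2126×0.00061 + 0.7152×0.23840 + 0.0722×0.19120 ≈ 0.18444
Color 2 (137,153,2):
  R=137: 137/255≈0.5373 > 0.04045 → ((0.5373+0.055)/1.055)^2.4 ≈ 0.25016
  G=153: 153/255≈0.6000 > 0.04045 → ((0.6000+0.055)/1.055)^2.4 ≈ 0.31855
  B=2: 2/255≈0.0078 ≤ 0.04045 → 0.0078/12.92 ≈ 0.00061
  L2 = 0.2126×0.25016 + 0.7152×0.31855 + 0.0722×0.00061 ≈ 0.28105
Lighter = 0.28105, Darker = 0.18444
Ratio = (L_lighter + 0.05) / (L_darker + 0.05)
Ratio = (0.28105 + 0.05) / (0.18444 + 0.05) = 0.33105 / 0.23444 ≈ 1.4121
Ratio ≈ 1.41:1


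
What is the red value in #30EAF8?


Color: #30EAF8
R = 30 = 48
G = EA = 234
B = F8 = 248
Red = 48


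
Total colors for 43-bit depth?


Colors = 2^bits = 2^43
= 8,796,093,022,208 colors


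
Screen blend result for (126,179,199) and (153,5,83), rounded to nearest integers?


Screen: C = 255 - (255-A)×(255-B)/255, rounded to nearest integer
R: 255 - (255-126)×(255-153)/255 = 255 - 13158/255 ≈ 255 - 51.600 = 203.400 → 203
G: 255 - (255-179)×(255-5)/255 = 255 - 19000/255 ≈ 255 - 74.510 = 180.490 → 180
B: 255 - (255-199)×(255-83)/255 = 255 - 9632/255 ≈ 255 - 37.773 = 217.227 → 217
= RGB(203, 180, 217)


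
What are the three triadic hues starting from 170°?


Triadic: equally spaced at 120° intervals
H1 = 170°
H2 = (170 + 120) mod 360 = 290°
H3 = (170 + 240) mod 360 = 50°
Triadic = 170°, 290°, 50°


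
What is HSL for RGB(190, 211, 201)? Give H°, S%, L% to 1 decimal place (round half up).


Normalize: R'=190/255≈0.7451, G'=211/255≈0.8275, B'=201/255≈0.7882
Max=211/255, Min=190/255, Δ=Max-Min=21/255
L = (Max+Min)/2 = (211+190)/510 = 401/510 = 0.78627… → L = 78.6%
L > 0.5 → S = Δ/(2-Max-Min) = 21/(510-211-190) = 21/109 = 0.19266… → S = 19.3%
(the 1/255 factors cancel in S and H, so raw channel differences can be used)
Max is G' → H = 60 × ((B-R)/Δ + 2) = 60 × ((201-190)/21 + 2)
  11/21 + 2 = 0.5238… + 2 = 2.5238…
  H = 60 × 2.5238… = 151.428…° → H = 151.4°
= HSL(151.4°, 19.3%, 78.6%)


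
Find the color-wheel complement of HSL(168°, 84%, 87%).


Complement = opposite side of color wheel = hue + 180°
H' = (168 + 180) mod 360 = 348°
S and L unchanged.
= HSL(348°, 84%, 87%)


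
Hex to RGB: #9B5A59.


9B → 155 (R)
5A → 90 (G)
59 → 89 (B)
= RGB(155, 90, 89)


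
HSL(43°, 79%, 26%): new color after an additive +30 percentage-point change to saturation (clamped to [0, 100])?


Original S = 79%
Adjustment = +30 percentage points
New S = 79 + (30) = 109
Clamp to [0, 100] → 100
= HSL(43°, 100%, 26%)


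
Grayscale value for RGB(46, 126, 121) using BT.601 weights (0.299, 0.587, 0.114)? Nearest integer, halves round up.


Gray = 0.299×R + 0.587×G + 0.114×B
Gray = 0.299×46 + 0.587×126 + 0.114×121
Gray = 13.754 + 73.962 + 13.794
Gray = 101.510 → round half up → 102
Gray = 102


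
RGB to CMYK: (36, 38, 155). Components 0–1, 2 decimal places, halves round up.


R'=36/255≈0.1412, G'=38/255≈0.1490, B'=155/255≈0.6078
K = 1 - max(R',G',B') = 1 - 155/255 = 100/255 = 0.39215… → 0.39
(1-R'-K)/(1-K) simplifies to (max-R)/max with max = 155:
C = (155-36)/155 = 119/155 = 0.76774… → 0.77
M = (155-38)/155 = 117/155 = 0.75483… → 0.75
Y = (155-155)/155 = 0/155 = 0 → 0.00
= CMYK(0.77, 0.75, 0.00, 0.39)


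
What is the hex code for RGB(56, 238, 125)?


R = 56 → 38 (hex)
G = 238 → EE (hex)
B = 125 → 7D (hex)
Hex = #38EE7D


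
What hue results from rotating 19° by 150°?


New hue = (H + rotation) mod 360
New hue = (19 + 150) mod 360
= 169 mod 360
= 169°


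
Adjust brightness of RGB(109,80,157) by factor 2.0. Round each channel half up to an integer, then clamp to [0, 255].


Multiply each channel by 2.0, round half up, clamp to [0, 255]
R: 109×2.0 = 218
G: 80×2.0 = 160
B: 157×2.0 = 314 → clamp → 255
= RGB(218, 160, 255)


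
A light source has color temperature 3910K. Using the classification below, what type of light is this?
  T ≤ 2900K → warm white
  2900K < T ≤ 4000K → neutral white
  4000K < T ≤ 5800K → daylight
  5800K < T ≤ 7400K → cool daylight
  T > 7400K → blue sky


Temperature: 3910K
2900K < 3910K ≤ 4000K → neutral white
Classification: neutral white


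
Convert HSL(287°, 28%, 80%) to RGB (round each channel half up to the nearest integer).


H=287°, S=0.28, L=0.80
C = (1-|2L-1|)×S = (1-|0.60|)×0.28 = 0.112
H' = H/60 = 287/60 ≈ 4.7833; X = C×(1-|H' mod 2 - 1|) ≈ 0.0877
m = L - C/2 = 0.80 - 0.056 = 0.744
Sector ⌊H'⌋ = 4 → (R',G',B') = (≈0.0877, 0.0, 0.112)
RGB = ((R'+m)×255, (G'+m)×255, (B'+m)×255) = (212.092, 189.72, 218.28)
Round half up → RGB(212, 190, 218)


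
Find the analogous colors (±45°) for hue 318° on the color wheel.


Base hue: 318°
Left analog: (318 - 45) mod 360 = 273°
Right analog: (318 + 45) mod 360 = 3°
Analogous hues = 273° and 3°


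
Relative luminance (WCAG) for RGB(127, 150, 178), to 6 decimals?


Linearize each channel (sRGB transfer function): c = v/255; c_lin = c/12.92 if c ≤ 0.04045, else ((c+0.055)/1.055)^2.4
  R: 127/255 ≈ 0.498039 > 0.04045 → ((0.498039+0.055)/1.055)^2.4 ≈ 0.212231
  G: 150/255 ≈ 0.588235 > 0.04045 → ((0.588235+0.055)/1.055)^2.4 ≈ 0.304987
  B: 178/255 ≈ 0.698039 > 0.04045 → ((0.698039+0.055)/1.055)^2.4 ≈ 0.445201
R_lin = 0.212231, G_lin = 0.304987, B_lin = 0.445201
L = 0.2126×R + 0.7152×G + 0.0722×B
L = 0.2126×0.212231 + 0.7152×0.304987 + 0.0722×0.445201
L ≈ 0.295391


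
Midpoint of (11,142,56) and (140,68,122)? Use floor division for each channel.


Midpoint: each channel = ⌊(C₁+C₂)/2⌋
R: ⌊(11+140)/2⌋ = 75
G: ⌊(142+68)/2⌋ = 105
B: ⌊(56+122)/2⌋ = 89
= RGB(75, 105, 89)


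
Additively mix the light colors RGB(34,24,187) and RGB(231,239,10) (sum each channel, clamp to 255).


Additive: each channel = min(255, C₁+C₂)
R: 34+231 = 265 → 255
G: 24+239 = 263 → 255
B: 187+10 = 197 → 197
= RGB(255, 255, 197)


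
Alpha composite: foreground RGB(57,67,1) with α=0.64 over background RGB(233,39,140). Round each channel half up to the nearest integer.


C = α×F + (1-α)×B, with 1-α = 0.36
R: 0.64×57 + 0.36×233 = 36.48 + 83.88 = 120.36 → 120
G: 0.64×67 + 0.36×39 = 42.88 + 14.04 = 56.92 → 57
B: 0.64×1 + 0.36×140 = 0.64 + 50.40 = 51.04 → 51
= RGB(120, 57, 51)


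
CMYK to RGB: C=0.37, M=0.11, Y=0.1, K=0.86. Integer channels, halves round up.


R = 255 × (1-C) × (1-K) = 255 × 0.63 × 0.14 = 22.491 → 22
G = 255 × (1-M) × (1-K) = 255 × 0.89 × 0.14 = 31.773 → 32
B = 255 × (1-Y) × (1-K) = 255 × 0.90 × 0.14 = 32.13 → 32
= RGB(22, 32, 32)


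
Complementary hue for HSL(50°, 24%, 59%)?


Complement = opposite side of color wheel = hue + 180°
H' = (50 + 180) mod 360 = 230°
S and L unchanged.
= HSL(230°, 24%, 59%)


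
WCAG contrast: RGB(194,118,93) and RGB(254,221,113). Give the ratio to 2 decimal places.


Linearize each sRGB channel c=v/255: c/12.92 if c ≤ 0.04045 else ((c+0.055)/1.055)^2.4
L = 0.2126×R_lin + 0.7152×G_lin + 0.0722×B_lin
Color 1 (194,118,93):
  R=194: 194/255≈0.7608 > 0.04045 → ((0.7608+0.055)/1.055)^2.4 ≈ 0.53948
  G=118: 118/255≈0.4627 > 0.04045 → ((0.4627+0.055)/1.055)^2.4 ≈ 0.18116
  B=93: 93/255≈0.3647 > 0.04045 → ((0.3647+0.055)/1.055)^2.4 ≈ 0.10946
  L1 = 0.2126×0.53948 + 0.7152×0.18116 + 0.0722×0.10946 ≈ 0.25217
Color 2 (254,221,113):
  R=254: 254/255≈0.9961 > 0.04045 → ((0.9961+0.055)/1.055)^2.4 ≈ 0.99110
  G=221: 221/255≈0.8667 > 0.04045 → ((0.8667+0.055)/1.055)^2.4 ≈ 0.72306
  B=113: 113/255≈0.4431 > 0.04045 → ((0.4431+0.055)/1.055)^2.4 ≈ 0.16513
  L2 = 0.2126×0.99110 + 0.7152×0.72306 + 0.0722×0.16513 ≈ 0.73976
Lighter = 0.73976, Darker = 0.25217
Ratio = (L_lighter + 0.05) / (L_darker + 0.05)
Ratio = (0.73976 + 0.05) / (0.25217 + 0.05) = 0.78976 / 0.30217 ≈ 2.6137
Ratio ≈ 2.61:1


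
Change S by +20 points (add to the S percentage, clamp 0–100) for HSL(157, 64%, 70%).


Original S = 64%
Adjustment = +20 percentage points
New S = 64 + (20) = 84
Clamp to [0, 100] → 84
= HSL(157°, 84%, 70%)


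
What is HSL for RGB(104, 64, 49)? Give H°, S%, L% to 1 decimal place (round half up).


Normalize: R'=104/255≈0.4078, G'=64/255≈0.2510, B'=49/255≈0.1922
Max=104/255, Min=49/255, Δ=Max-Min=55/255
L = (Max+Min)/2 = (104+49)/510 = 153/510 = 0.3 → L = 30.0%
L ≤ 0.5 → S = Δ/(Max+Min) = 55/(104+49) = 55/153 = 0.35947… → S = 35.9%
(the 1/255 factors cancel in S and H, so raw channel differences can be used)
Max is R' → H = 60 × (((G-B)/Δ) mod 6) = 60 × (((64-49)/55) mod 6)
  15/55 = 0.2727…
  H = 60 × 0.2727… = 16.363…° → H = 16.4°
= HSL(16.4°, 35.9%, 30.0%)


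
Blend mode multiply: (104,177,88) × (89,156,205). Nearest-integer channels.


Multiply: C = A×B/255, rounded to nearest integer
R: 104×89/255 = 9256/255 ≈ 36.298 → 36
G: 177×156/255 = 27612/255 ≈ 108.282 → 108
B: 88×205/255 = 18040/255 ≈ 70.745 → 71
= RGB(36, 108, 71)


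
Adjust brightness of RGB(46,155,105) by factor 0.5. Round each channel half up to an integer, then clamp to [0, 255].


Multiply each channel by 0.5, round half up, clamp to [0, 255]
R: 46×0.5 = 23
G: 155×0.5 = 77.5 → round → 78
B: 105×0.5 = 52.5 → round → 53
= RGB(23, 78, 53)


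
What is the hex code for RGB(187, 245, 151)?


R = 187 → BB (hex)
G = 245 → F5 (hex)
B = 151 → 97 (hex)
Hex = #BBF597


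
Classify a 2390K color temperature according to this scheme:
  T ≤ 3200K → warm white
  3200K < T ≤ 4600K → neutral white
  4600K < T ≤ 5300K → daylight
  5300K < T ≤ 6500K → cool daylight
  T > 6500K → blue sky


Temperature: 2390K
2390K ≤ 3200K → warm white
Classification: warm white


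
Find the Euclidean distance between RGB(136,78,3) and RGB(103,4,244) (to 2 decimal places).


d = √[(R₁-R₂)² + (G₁-G₂)² + (B₁-B₂)²]
d = √[(136-103)² + (78-4)² + (3-244)²]
d = √[1089 + 5476 + 58081]
d = √64646
d ≈ 254.26


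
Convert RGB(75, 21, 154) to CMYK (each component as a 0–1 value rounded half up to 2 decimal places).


R'=75/255≈0.2941, G'=21/255≈0.0824, B'=154/255≈0.6039
K = 1 - max(R',G',B') = 1 - 154/255 = 101/255 = 0.39607… → 0.40
(1-R'-K)/(1-K) simplifies to (max-R)/max with max = 154:
C = (154-75)/154 = 79/154 = 0.51298… → 0.51
M = (154-21)/154 = 133/154 = 0.86363… → 0.86
Y = (154-154)/154 = 0/154 = 0 → 0.00
= CMYK(0.51, 0.86, 0.00, 0.40)


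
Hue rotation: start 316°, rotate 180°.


New hue = (H + rotation) mod 360
New hue = (316 + 180) mod 360
= 496 mod 360
= 136°


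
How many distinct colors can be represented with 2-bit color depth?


Colors = 2^bits = 2^2
= 4 colors


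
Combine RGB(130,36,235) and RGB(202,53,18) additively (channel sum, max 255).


Additive: each channel = min(255, C₁+C₂)
R: 130+202 = 332 → 255
G: 36+53 = 89 → 89
B: 235+18 = 253 → 253
= RGB(255, 89, 253)


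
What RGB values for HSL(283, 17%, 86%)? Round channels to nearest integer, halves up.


H=283°, S=0.17, L=0.86
C = (1-|2L-1|)×S = (1-|0.72|)×0.17 = 0.0476
H' = H/60 = 283/60 ≈ 4.7167; X = C×(1-|H' mod 2 - 1|) ≈ 0.0341
m = L - C/2 = 0.86 - 0.0238 = 0.8362
Sector ⌊H'⌋ = 4 → (R',G',B') = (≈0.0341, 0.0, 0.0476)
RGB = ((R'+m)×255, (G'+m)×255, (B'+m)×255) = (221.9299, 213.231, 225.369)
Round half up → RGB(222, 213, 225)


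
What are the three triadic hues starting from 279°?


Triadic: equally spaced at 120° intervals
H1 = 279°
H2 = (279 + 120) mod 360 = 39°
H3 = (279 + 240) mod 360 = 159°
Triadic = 279°, 39°, 159°


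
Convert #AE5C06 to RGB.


AE → 174 (R)
5C → 92 (G)
06 → 6 (B)
= RGB(174, 92, 6)


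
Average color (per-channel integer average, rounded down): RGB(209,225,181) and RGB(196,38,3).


Midpoint: each channel = ⌊(C₁+C₂)/2⌋
R: ⌊(209+196)/2⌋ = 202
G: ⌊(225+38)/2⌋ = 131
B: ⌊(181+3)/2⌋ = 92
= RGB(202, 131, 92)


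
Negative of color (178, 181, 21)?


Invert: (255-R, 255-G, 255-B)
R: 255-178 = 77
G: 255-181 = 74
B: 255-21 = 234
= RGB(77, 74, 234)


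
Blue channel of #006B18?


Color: #006B18
R = 00 = 0
G = 6B = 107
B = 18 = 24
Blue = 24


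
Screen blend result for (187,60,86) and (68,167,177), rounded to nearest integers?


Screen: C = 255 - (255-A)×(255-B)/255, rounded to nearest integer
R: 255 - (255-187)×(255-68)/255 = 255 - 12716/255 ≈ 255 - 49.867 = 205.133 → 205
G: 255 - (255-60)×(255-167)/255 = 255 - 17160/255 ≈ 255 - 67.294 = 187.706 → 188
B: 255 - (255-86)×(255-177)/255 = 255 - 13182/255 ≈ 255 - 51.694 = 203.306 → 203
= RGB(205, 188, 203)


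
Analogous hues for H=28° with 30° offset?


Base hue: 28°
Left analog: (28 - 30) mod 360 = 358°
Right analog: (28 + 30) mod 360 = 58°
Analogous hues = 358° and 58°


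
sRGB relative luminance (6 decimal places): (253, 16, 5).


Linearize each channel (sRGB transfer function): c = v/255; c_lin = c/12.92 if c ≤ 0.04045, else ((c+0.055)/1.055)^2.4
  R: 253/255 ≈ 0.992157 > 0.04045 → ((0.992157+0.055)/1.055)^2.4 ≈ 0.982251
  G: 16/255 ≈ 0.062745 > 0.04045 → ((0.062745+0.055)/1.055)^2.4 ≈ 0.005182
  B: 5/255 ≈ 0.019608 ≤ 0.04045 → 0.019608/12.92 ≈ 0.001518
R_lin = 0.982251, G_lin = 0.005182, B_lin = 0.001518
L = 0.2126×R + 0.7152×G + 0.0722×B
L = 0.2126×0.982251 + 0.7152×0.005182 + 0.0722×0.001518
L ≈ 0.212642


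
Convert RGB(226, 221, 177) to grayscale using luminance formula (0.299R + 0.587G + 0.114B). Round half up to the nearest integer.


Gray = 0.299×R + 0.587×G + 0.114×B
Gray = 0.299×226 + 0.587×221 + 0.114×177
Gray = 67.574 + 129.727 + 20.178
Gray = 217.479 → round half up → 217
Gray = 217


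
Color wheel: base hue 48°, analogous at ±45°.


Base hue: 48°
Left analog: (48 - 45) mod 360 = 3°
Right analog: (48 + 45) mod 360 = 93°
Analogous hues = 3° and 93°


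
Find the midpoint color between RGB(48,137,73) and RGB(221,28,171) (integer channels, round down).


Midpoint: each channel = ⌊(C₁+C₂)/2⌋
R: ⌊(48+221)/2⌋ = 134
G: ⌊(137+28)/2⌋ = 82
B: ⌊(73+171)/2⌋ = 122
= RGB(134, 82, 122)


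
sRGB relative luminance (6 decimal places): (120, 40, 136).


Linearize each channel (sRGB transfer function): c = v/255; c_lin = c/12.92 if c ≤ 0.04045, else ((c+0.055)/1.055)^2.4
  R: 120/255 ≈ 0.470588 > 0.04045 → ((0.470588+0.055)/1.055)^2.4 ≈ 0.187821
  G: 40/255 ≈ 0.156863 > 0.04045 → ((0.156863+0.055)/1.055)^2.4 ≈ 0.021219
  B: 136/255 ≈ 0.533333 > 0.04045 → ((0.533333+0.055)/1.055)^2.4 ≈ 0.246201
R_lin = 0.187821, G_lin = 0.021219, B_lin = 0.246201
L = 0.2126×R + 0.7152×G + 0.0722×B
L = 0.2126×0.187821 + 0.7152×0.021219 + 0.0722×0.246201
L ≈ 0.072882


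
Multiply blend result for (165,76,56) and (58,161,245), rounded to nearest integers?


Multiply: C = A×B/255, rounded to nearest integer
R: 165×58/255 = 9570/255 ≈ 37.529 → 38
G: 76×161/255 = 12236/255 ≈ 47.984 → 48
B: 56×245/255 = 13720/255 ≈ 53.804 → 54
= RGB(38, 48, 54)


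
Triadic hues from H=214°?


Triadic: equally spaced at 120° intervals
H1 = 214°
H2 = (214 + 120) mod 360 = 334°
H3 = (214 + 240) mod 360 = 94°
Triadic = 214°, 334°, 94°


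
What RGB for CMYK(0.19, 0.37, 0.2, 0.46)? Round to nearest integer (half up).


R = 255 × (1-C) × (1-K) = 255 × 0.81 × 0.54 = 111.537 → 112
G = 255 × (1-M) × (1-K) = 255 × 0.63 × 0.54 = 86.751 → 87
B = 255 × (1-Y) × (1-K) = 255 × 0.80 × 0.54 = 110.16 → 110
= RGB(112, 87, 110)


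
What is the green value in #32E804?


Color: #32E804
R = 32 = 50
G = E8 = 232
B = 04 = 4
Green = 232


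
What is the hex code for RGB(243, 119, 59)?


R = 243 → F3 (hex)
G = 119 → 77 (hex)
B = 59 → 3B (hex)
Hex = #F3773B


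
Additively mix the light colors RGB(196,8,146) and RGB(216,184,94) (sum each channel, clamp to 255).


Additive: each channel = min(255, C₁+C₂)
R: 196+216 = 412 → 255
G: 8+184 = 192 → 192
B: 146+94 = 240 → 240
= RGB(255, 192, 240)


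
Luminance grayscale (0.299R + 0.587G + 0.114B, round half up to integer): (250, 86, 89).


Gray = 0.299×R + 0.587×G + 0.114×B
Gray = 0.299×250 + 0.587×86 + 0.114×89
Gray = 74.750 + 50.482 + 10.146
Gray = 135.378 → round half up → 135
Gray = 135


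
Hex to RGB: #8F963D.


8F → 143 (R)
96 → 150 (G)
3D → 61 (B)
= RGB(143, 150, 61)


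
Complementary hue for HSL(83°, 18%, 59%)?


Complement = opposite side of color wheel = hue + 180°
H' = (83 + 180) mod 360 = 263°
S and L unchanged.
= HSL(263°, 18%, 59%)


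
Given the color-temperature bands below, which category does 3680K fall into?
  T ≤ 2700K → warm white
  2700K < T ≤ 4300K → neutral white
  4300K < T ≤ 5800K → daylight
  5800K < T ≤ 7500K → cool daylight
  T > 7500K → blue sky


Temperature: 3680K
2700K < 3680K ≤ 4300K → neutral white
Classification: neutral white


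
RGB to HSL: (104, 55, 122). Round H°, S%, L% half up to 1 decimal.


Normalize: R'=104/255≈0.4078, G'=55/255≈0.2157, B'=122/255≈0.4784
Max=122/255, Min=55/255, Δ=Max-Min=67/255
L = (Max+Min)/2 = (122+55)/510 = 177/510 = 0.34705… → L = 34.7%
L ≤ 0.5 → S = Δ/(Max+Min) = 67/(122+55) = 67/177 = 0.37853… → S = 37.9%
(the 1/255 factors cancel in S and H, so raw channel differences can be used)
Max is B' → H = 60 × ((R-G)/Δ + 4) = 60 × ((104-55)/67 + 4)
  49/67 + 4 = 0.7313… + 4 = 4.7313…
  H = 60 × 4.7313… = 283.880…° → H = 283.9°
= HSL(283.9°, 37.9%, 34.7%)


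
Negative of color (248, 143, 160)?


Invert: (255-R, 255-G, 255-B)
R: 255-248 = 7
G: 255-143 = 112
B: 255-160 = 95
= RGB(7, 112, 95)


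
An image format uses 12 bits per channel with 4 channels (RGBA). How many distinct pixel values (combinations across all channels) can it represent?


Total bits = 12 bits/channel × 4 channels = 48 bits
Distinct pixel values = 2^48
= 281,474,976,710,656 pixel values


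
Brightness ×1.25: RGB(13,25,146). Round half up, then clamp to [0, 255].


Multiply each channel by 1.25, round half up, clamp to [0, 255]
R: 13×1.25 = 16.25 → round → 16
G: 25×1.25 = 31.25 → round → 31
B: 146×1.25 = 182.5 → round → 183
= RGB(16, 31, 183)


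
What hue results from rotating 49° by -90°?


New hue = (H + rotation) mod 360
New hue = (49 -90) mod 360
= -41 mod 360
= 319°
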